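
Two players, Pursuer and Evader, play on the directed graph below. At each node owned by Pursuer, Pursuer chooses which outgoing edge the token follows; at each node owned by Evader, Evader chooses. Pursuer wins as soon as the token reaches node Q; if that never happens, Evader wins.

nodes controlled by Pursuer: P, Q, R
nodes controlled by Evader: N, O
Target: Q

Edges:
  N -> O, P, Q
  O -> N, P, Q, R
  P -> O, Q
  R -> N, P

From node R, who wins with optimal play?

A0 = {Q}
A1: add {P} — P (Pursuer) has P→Q.
A2: add {R} — R (Pursuer) has R→P.
A3 = A2; e.g. N (Evader) can still go to O. Fixed point.
R ∈ A2, so Pursuer can force the target.

Pursuer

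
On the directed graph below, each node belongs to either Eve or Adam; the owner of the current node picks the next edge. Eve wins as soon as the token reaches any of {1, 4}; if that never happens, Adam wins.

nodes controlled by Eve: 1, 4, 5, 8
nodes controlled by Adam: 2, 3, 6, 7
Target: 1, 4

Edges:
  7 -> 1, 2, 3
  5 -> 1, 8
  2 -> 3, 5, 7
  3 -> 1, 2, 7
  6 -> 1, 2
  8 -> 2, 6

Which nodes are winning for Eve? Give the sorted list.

1, 4, 5

A0 = {1, 4}
A1: add {5} — 5 (Eve) has 5→1.
A2 = A1; e.g. 2 (Adam) can still go to 3. Fixed point.
Eve's winning region = {1, 4, 5}.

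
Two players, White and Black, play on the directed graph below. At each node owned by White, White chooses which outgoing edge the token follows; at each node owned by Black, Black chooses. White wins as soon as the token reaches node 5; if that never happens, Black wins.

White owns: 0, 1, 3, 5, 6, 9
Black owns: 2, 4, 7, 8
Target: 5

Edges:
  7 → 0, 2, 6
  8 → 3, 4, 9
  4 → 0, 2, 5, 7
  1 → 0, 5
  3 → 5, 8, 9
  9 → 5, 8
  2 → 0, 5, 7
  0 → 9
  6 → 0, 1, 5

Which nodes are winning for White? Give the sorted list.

A0 = {5}
A1: add {1, 3, 6, 9} — 1 (White) has 1→5; 3 (White) has 3→5; 6 (White) has 6→5; 9 (White) has 9→5.
A2: add {0} — 0 (White) has 0→9.
A3 = A2; e.g. 2 (Black) can still go to 7. Fixed point.
White's winning region = {0, 1, 3, 5, 6, 9}.

0, 1, 3, 5, 6, 9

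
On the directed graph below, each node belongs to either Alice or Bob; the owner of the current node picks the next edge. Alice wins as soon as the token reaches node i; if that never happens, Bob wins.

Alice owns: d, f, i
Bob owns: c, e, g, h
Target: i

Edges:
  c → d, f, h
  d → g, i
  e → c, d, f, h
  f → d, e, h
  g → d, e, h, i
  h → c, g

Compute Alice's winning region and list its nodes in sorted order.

d, f, i

A0 = {i}
A1: add {d} — d (Alice) has d→i.
A2: add {f} — f (Alice) has f→d.
A3 = A2; e.g. c (Bob) can still go to h. Fixed point.
Alice's winning region = {d, f, i}.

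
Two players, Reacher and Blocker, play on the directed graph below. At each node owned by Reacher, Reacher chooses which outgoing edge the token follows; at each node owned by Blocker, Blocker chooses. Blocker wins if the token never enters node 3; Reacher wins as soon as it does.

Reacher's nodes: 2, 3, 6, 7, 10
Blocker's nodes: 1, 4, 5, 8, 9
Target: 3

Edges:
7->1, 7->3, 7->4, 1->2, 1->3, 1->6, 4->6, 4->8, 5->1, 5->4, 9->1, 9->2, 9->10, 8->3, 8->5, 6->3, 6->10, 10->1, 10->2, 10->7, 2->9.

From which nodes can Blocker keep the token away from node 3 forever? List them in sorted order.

1, 2, 4, 5, 8, 9

A0 = {3}
A1: add {6, 7} — 6 (Reacher) has 6→3; 7 (Reacher) has 7→3.
A2: add {10} — 10 (Reacher) has 10→7.
A3 = A2; e.g. 1 (Blocker) can still go to 2. Fixed point.
Reacher's attractor = {3, 6, 7, 10}; Blocker avoids the target exactly from the complement.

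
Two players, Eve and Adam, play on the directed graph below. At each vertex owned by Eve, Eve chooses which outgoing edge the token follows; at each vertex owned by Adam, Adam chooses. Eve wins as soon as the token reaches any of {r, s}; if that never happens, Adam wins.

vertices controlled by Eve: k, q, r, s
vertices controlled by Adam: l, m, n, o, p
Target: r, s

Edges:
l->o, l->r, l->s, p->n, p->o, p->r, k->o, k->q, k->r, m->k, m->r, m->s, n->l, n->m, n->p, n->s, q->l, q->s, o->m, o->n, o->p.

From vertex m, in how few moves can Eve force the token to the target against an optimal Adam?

A0 = {r, s}
A1: add {k, q} — k (Eve) has k→r; q (Eve) has q→s.
A2: add {m} — m (Adam): all of {k, r, s} already in.
A3 = A2; e.g. l (Adam) can still go to o. Fixed point.
m enters the attractor at level 2, so Eve can force the target in 2 moves from there.

2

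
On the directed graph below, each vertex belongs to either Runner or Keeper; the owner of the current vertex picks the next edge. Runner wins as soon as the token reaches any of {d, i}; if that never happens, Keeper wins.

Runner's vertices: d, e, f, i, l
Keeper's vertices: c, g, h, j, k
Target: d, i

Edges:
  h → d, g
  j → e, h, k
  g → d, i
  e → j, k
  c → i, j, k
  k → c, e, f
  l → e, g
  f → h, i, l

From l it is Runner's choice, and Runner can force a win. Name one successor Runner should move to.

A0 = {d, i}
A1: add {f, g} — f (Runner) has f→i; g (Keeper): all of {d, i} already in.
A2: add {h, l} — h (Keeper): all of {d, g} already in; l (Runner) has l→g.
A3 = A2; e.g. c (Keeper) can still go to j. Fixed point.
From l, successor g is in the attractor (rank 1); the other successor e is not.

g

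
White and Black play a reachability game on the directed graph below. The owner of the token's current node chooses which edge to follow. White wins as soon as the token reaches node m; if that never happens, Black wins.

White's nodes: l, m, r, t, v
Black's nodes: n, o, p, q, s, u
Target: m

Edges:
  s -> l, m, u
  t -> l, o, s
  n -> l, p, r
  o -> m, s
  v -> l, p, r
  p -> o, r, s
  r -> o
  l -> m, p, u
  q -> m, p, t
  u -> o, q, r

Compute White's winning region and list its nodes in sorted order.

A0 = {m}
A1: add {l} — l (White) has l→m.
A2: add {t, v} — t (White) has t→l; v (White) has v→l.
A3 = A2; e.g. n (Black) can still go to p. Fixed point.
White's winning region = {l, m, t, v}.

l, m, t, v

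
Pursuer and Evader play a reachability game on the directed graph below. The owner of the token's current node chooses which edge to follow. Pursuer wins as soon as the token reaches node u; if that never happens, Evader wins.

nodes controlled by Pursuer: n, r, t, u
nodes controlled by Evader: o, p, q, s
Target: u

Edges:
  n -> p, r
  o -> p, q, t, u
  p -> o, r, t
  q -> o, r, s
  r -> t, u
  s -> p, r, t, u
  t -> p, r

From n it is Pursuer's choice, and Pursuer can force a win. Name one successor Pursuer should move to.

A0 = {u}
A1: add {r} — r (Pursuer) has r→u.
A2: add {n, t} — n (Pursuer) has n→r; t (Pursuer) has t→r.
A3 = A2; e.g. o (Evader) can still go to p. Fixed point.
From n, successor r is in the attractor (rank 1); the other successor p is not.

r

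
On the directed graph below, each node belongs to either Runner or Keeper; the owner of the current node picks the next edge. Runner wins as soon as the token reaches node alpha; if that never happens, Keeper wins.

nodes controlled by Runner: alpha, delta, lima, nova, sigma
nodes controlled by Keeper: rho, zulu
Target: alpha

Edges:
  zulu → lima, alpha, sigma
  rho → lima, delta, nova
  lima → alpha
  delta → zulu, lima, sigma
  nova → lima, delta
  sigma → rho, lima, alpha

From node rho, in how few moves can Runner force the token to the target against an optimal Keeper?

3

A0 = {alpha}
A1: add {lima, sigma} — lima (Runner) has lima→alpha; sigma (Runner) has sigma→alpha.
A2: add {delta, nova, zulu} — zulu (Keeper): all of {lima, alpha, sigma} already in; delta (Runner) has delta→lima; nova (Runner) has nova→lima.
A3: add {rho} — rho (Keeper): all of {lima, delta, nova} already in.
A3 = all vertices. Fixed point.
rho enters the attractor at level 3, so Runner can force the target in 3 moves from there.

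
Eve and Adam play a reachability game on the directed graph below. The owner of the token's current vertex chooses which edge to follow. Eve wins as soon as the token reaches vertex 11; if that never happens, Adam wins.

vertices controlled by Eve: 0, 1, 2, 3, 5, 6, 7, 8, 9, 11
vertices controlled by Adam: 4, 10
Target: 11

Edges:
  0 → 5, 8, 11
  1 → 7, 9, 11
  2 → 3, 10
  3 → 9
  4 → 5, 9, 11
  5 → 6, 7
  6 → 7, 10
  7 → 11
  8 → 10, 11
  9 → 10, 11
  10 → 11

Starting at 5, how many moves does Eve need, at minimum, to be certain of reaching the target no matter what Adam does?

A0 = {11}
A1: add {0, 1, 7, 8, 9, 10} — 0 (Eve) has 0→11; 1 (Eve) has 1→11; 7 (Eve) has 7→11; 8 (Eve) has 8→11; 9 (Eve) has 9→11; 10 (Adam): all of {11} already in.
A2: add {2, 3, 5, 6} — 2 (Eve) has 2→10; 3 (Eve) has 3→9; 5 (Eve) has 5→7; 6 (Eve) has 6→7.
5 enters the attractor at level 2, so Eve can force the target in 2 moves from there.

2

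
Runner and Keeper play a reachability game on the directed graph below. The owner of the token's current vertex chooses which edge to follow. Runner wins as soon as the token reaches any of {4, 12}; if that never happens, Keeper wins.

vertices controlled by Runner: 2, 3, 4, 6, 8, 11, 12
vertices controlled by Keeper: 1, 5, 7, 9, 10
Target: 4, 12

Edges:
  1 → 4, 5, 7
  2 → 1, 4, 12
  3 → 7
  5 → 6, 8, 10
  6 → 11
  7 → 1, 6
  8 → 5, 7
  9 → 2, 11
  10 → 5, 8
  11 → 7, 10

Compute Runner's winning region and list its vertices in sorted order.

A0 = {4, 12}
A1: add {2} — 2 (Runner) has 2→4.
A2 = A1; e.g. 1 (Keeper) can still go to 5. Fixed point.
Runner's winning region = {2, 4, 12}.

2, 4, 12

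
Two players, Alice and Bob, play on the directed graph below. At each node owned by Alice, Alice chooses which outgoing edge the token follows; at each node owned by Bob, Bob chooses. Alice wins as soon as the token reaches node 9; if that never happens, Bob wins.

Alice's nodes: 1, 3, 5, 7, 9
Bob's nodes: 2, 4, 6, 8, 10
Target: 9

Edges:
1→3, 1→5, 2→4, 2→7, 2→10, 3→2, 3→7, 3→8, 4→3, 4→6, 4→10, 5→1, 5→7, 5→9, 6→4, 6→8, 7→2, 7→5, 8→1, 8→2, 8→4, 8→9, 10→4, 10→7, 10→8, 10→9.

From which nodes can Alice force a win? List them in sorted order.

A0 = {9}
A1: add {5} — 5 (Alice) has 5→9.
A2: add {1, 7} — 1 (Alice) has 1→5; 7 (Alice) has 7→5.
A3: add {3} — 3 (Alice) has 3→7.
A4 = A3; e.g. 2 (Bob) can still go to 4. Fixed point.
Alice's winning region = {1, 3, 5, 7, 9}.

1, 3, 5, 7, 9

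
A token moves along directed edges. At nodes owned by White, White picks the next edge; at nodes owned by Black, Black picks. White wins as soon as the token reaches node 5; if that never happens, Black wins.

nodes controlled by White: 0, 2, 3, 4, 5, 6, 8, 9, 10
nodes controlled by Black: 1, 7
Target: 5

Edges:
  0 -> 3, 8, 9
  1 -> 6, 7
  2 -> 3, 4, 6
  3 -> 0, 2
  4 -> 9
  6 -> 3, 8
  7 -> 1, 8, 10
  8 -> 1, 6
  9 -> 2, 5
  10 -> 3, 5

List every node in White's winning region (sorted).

A0 = {5}
A1: add {9, 10} — 9 (White) has 9→5; 10 (White) has 10→5.
A2: add {0, 4} — 0 (White) has 0→9; 4 (White) has 4→9.
A3: add {2, 3} — 2 (White) has 2→4; 3 (White) has 3→0.
A4: add {6} — 6 (White) has 6→3.
A5: add {8} — 8 (White) has 8→6.
A6 = A5; e.g. 1 (Black) can still go to 7. Fixed point.
White's winning region = {0, 2, 3, 4, 5, 6, 8, 9, 10}.

0, 2, 3, 4, 5, 6, 8, 9, 10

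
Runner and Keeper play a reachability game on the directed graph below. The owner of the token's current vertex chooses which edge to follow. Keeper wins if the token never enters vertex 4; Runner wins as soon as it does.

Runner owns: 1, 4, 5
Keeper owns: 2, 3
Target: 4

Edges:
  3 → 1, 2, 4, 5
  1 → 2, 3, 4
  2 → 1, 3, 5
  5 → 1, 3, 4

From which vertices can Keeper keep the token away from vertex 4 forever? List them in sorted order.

A0 = {4}
A1: add {1, 5} — 1 (Runner) has 1→4; 5 (Runner) has 5→4.
A2 = A1; e.g. 2 (Keeper) can still go to 3. Fixed point.
Runner's attractor = {1, 4, 5}; Keeper avoids the target exactly from the complement.

2, 3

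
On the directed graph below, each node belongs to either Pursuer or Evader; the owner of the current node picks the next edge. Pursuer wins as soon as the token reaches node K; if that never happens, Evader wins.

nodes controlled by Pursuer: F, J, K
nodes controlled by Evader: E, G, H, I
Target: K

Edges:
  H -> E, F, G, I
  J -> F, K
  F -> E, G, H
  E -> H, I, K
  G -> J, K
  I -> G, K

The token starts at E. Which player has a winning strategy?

A0 = {K}
A1: add {J} — J (Pursuer) has J→K.
A2: add {G} — G (Evader): all of {J, K} already in.
A3: add {F, I} — F (Pursuer) has F→G; I (Evader): all of {G, K} already in.
A4 = A3; e.g. E (Evader) can still go to H. Fixed point.
E never enters the attractor, so Evader can avoid the target forever.

Evader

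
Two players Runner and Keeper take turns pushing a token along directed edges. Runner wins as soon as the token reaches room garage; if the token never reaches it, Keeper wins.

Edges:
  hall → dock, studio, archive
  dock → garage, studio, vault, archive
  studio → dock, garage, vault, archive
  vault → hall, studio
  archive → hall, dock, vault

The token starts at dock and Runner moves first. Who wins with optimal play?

Track states (vertex, player-to-move).
A0 = {(garage,Runner), (garage,Keeper)}
A1: add {(dock,Runner), (studio,Runner)}.
(dock,Runner) ∈ A1 ⇒ Runner forces the target.

Runner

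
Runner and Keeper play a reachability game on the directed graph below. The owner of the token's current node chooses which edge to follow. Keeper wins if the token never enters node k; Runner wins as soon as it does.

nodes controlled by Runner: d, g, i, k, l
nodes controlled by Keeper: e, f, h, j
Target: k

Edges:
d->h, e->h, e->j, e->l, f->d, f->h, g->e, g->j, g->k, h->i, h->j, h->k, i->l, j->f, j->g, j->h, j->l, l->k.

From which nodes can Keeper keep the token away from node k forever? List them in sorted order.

d, e, f, h, j

A0 = {k}
A1: add {g, l} — g (Runner) has g→k; l (Runner) has l→k.
A2: add {i} — i (Runner) has i→l.
A3 = A2; e.g. d (Runner) has no edge into A2. Fixed point.
Runner's attractor = {g, i, k, l}; Keeper avoids the target exactly from the complement.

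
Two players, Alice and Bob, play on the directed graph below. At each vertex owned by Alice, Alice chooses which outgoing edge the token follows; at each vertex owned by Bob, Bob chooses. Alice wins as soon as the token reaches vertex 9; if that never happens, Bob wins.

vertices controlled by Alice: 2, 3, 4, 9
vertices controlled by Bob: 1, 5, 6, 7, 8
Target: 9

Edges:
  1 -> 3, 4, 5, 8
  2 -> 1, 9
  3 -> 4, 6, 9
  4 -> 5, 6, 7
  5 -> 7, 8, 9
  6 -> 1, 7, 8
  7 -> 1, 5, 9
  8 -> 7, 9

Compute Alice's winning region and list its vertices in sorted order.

2, 3, 9

A0 = {9}
A1: add {2, 3} — 2 (Alice) has 2→9; 3 (Alice) has 3→9.
A2 = A1; e.g. 1 (Bob) can still go to 4. Fixed point.
Alice's winning region = {2, 3, 9}.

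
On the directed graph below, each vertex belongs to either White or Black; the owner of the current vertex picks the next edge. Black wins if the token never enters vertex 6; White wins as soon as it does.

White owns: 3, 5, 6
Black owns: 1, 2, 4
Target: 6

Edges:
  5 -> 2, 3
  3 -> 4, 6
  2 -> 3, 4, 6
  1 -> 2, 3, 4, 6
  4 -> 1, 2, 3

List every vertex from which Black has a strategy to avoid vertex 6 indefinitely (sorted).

1, 2, 4

A0 = {6}
A1: add {3} — 3 (White) has 3→6.
A2: add {5} — 5 (White) has 5→3.
A3 = A2; e.g. 1 (Black) can still go to 2. Fixed point.
White's attractor = {3, 5, 6}; Black avoids the target exactly from the complement.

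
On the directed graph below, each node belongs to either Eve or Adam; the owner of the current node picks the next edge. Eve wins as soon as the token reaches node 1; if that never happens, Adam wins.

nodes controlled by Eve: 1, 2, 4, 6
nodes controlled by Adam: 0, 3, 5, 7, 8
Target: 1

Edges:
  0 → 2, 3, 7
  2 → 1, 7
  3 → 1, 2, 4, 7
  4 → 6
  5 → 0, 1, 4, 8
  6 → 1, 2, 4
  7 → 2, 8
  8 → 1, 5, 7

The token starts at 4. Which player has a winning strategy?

Eve

A0 = {1}
A1: add {2, 6} — 2 (Eve) has 2→1; 6 (Eve) has 6→1.
A2: add {4} — 4 (Eve) has 4→6.
A3 = A2; e.g. 0 (Adam) can still go to 3. Fixed point.
4 ∈ A2, so Eve can force the target.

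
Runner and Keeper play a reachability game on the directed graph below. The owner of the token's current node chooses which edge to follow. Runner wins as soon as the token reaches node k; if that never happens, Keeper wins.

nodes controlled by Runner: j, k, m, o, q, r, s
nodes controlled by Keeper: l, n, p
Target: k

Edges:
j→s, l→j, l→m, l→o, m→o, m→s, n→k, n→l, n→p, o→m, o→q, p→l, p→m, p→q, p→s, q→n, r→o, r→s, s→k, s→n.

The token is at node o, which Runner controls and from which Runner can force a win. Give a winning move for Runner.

m

A0 = {k}
A1: add {s} — s (Runner) has s→k.
A2: add {j, m, r} — j (Runner) has j→s; m (Runner) has m→s; r (Runner) has r→s.
A3: add {o} — o (Runner) has o→m.
A4: add {l} — l (Keeper): all of {j, m, o} already in.
A5 = A4; e.g. n (Keeper) can still go to p. Fixed point.
From o, successor m is in the attractor (rank 2); the other successor q is not.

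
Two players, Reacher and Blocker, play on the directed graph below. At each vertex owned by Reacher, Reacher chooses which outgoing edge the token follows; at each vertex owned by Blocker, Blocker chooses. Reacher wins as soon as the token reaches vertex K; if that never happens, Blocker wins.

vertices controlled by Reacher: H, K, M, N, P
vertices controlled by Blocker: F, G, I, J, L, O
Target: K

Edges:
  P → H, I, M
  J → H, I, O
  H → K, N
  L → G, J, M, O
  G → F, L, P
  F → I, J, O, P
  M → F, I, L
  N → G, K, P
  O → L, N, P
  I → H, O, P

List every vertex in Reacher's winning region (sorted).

A0 = {K}
A1: add {H, N} — H (Reacher) has H→K; N (Reacher) has N→K.
A2: add {P} — P (Reacher) has P→H.
A3 = A2; e.g. F (Blocker) can still go to I. Fixed point.
Reacher's winning region = {H, K, N, P}.

H, K, N, P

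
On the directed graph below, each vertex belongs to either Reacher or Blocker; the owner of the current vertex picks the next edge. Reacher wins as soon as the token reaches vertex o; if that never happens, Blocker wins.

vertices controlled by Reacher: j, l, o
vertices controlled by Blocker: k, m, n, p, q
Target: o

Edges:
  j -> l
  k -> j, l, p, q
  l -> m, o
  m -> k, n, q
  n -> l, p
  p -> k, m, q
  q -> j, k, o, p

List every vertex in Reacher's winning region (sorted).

j, l, o

A0 = {o}
A1: add {l} — l (Reacher) has l→o.
A2: add {j} — j (Reacher) has j→l.
A3 = A2; e.g. k (Blocker) can still go to p. Fixed point.
Reacher's winning region = {j, l, o}.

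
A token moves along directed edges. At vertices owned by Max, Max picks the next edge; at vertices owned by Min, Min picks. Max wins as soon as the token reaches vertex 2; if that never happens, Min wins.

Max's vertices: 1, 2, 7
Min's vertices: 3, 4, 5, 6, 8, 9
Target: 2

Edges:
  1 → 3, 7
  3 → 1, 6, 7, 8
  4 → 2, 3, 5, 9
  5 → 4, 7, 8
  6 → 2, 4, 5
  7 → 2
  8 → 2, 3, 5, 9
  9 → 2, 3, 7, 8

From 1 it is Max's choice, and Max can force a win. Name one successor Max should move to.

7

A0 = {2}
A1: add {7} — 7 (Max) has 7→2.
A2: add {1} — 1 (Max) has 1→7.
A3 = A2; e.g. 3 (Min) can still go to 6. Fixed point.
From 1, successor 7 is in the attractor (rank 1); the other successor 3 is not.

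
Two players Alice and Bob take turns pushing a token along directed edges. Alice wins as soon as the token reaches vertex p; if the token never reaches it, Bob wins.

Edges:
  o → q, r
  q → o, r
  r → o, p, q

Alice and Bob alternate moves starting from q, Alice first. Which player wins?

Bob

Track states (vertex, player-to-move).
A0 = {(p,Alice), (p,Bob)}
A1: add {(r,Alice)}.
A2 = A1; e.g. (o,Alice) stays out. (q,Alice) never enters ⇒ Bob avoids the target.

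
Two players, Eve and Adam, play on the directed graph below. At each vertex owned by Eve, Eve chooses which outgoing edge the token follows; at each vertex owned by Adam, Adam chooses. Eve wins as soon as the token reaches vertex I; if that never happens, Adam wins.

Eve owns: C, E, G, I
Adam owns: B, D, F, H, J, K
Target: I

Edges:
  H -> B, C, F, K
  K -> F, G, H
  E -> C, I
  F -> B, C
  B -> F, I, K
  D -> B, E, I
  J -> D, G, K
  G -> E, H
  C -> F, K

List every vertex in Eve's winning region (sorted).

E, G, I

A0 = {I}
A1: add {E} — E (Eve) has E→I.
A2: add {G} — G (Eve) has G→E.
A3 = A2; e.g. B (Adam) can still go to F. Fixed point.
Eve's winning region = {E, G, I}.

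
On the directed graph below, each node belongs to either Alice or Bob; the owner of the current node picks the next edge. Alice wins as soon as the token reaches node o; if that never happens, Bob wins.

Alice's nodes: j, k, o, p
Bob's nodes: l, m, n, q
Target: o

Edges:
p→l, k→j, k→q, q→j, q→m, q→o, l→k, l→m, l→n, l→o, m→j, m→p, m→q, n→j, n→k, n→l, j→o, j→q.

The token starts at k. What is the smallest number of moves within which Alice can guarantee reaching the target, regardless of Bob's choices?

2

A0 = {o}
A1: add {j} — j (Alice) has j→o.
A2: add {k} — k (Alice) has k→j.
A3 = A2; e.g. l (Bob) can still go to m. Fixed point.
k enters the attractor at level 2, so Alice can force the target in 2 moves from there.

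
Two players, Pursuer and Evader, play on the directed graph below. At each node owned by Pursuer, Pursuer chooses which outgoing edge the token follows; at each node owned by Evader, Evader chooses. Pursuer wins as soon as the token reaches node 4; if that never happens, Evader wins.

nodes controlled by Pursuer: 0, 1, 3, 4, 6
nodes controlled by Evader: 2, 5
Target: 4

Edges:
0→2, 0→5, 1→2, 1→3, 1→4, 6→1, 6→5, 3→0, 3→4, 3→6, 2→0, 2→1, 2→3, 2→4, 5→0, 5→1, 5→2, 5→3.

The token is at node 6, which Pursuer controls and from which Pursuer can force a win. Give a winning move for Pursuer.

A0 = {4}
A1: add {1, 3} — 1 (Pursuer) has 1→4; 3 (Pursuer) has 3→4.
A2: add {6} — 6 (Pursuer) has 6→1.
A3 = A2; e.g. 0 (Pursuer) has no edge into A2. Fixed point.
From 6, successor 1 is in the attractor (rank 1); the other successor 5 is not.

1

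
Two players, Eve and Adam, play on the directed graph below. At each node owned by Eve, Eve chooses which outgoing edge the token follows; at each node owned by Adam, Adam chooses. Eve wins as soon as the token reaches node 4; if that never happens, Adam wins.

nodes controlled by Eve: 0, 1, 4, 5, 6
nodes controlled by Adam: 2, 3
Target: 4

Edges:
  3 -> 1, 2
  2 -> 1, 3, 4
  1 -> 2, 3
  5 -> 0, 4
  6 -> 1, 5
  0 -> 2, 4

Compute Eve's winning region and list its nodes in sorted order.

0, 4, 5, 6

A0 = {4}
A1: add {0, 5} — 0 (Eve) has 0→4; 5 (Eve) has 5→4.
A2: add {6} — 6 (Eve) has 6→5.
A3 = A2; e.g. 1 (Eve) has no edge into A2. Fixed point.
Eve's winning region = {0, 4, 5, 6}.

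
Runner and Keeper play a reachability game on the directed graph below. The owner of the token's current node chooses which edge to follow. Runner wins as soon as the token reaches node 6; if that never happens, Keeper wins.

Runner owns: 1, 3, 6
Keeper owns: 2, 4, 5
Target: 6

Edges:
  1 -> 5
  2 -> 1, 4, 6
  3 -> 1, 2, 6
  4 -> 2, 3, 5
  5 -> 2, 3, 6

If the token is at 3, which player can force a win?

A0 = {6}
A1: add {3} — 3 (Runner) has 3→6.
A2 = A1; e.g. 1 (Runner) has no edge into A1. Fixed point.
3 ∈ A1, so Runner can force the target.

Runner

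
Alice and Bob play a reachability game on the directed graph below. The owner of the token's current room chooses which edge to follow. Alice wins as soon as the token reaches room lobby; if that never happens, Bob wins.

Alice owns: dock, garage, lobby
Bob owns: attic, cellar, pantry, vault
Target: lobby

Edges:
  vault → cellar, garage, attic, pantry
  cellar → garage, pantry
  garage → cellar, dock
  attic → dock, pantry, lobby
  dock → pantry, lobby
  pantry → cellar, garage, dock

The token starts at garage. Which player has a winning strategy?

Alice

A0 = {lobby}
A1: add {dock} — dock (Alice) has dock→lobby.
A2: add {garage} — garage (Alice) has garage→dock.
A3 = A2; e.g. vault (Bob) can still go to cellar. Fixed point.
garage ∈ A2, so Alice can force the target.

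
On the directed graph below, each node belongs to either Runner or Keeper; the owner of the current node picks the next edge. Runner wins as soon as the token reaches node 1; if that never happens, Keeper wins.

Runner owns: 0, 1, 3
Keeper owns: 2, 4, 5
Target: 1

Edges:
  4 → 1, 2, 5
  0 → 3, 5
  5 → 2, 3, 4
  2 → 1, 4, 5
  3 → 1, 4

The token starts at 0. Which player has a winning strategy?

Runner

A0 = {1}
A1: add {3} — 3 (Runner) has 3→1.
A2: add {0} — 0 (Runner) has 0→3.
A3 = A2; e.g. 2 (Keeper) can still go to 4. Fixed point.
0 ∈ A2, so Runner can force the target.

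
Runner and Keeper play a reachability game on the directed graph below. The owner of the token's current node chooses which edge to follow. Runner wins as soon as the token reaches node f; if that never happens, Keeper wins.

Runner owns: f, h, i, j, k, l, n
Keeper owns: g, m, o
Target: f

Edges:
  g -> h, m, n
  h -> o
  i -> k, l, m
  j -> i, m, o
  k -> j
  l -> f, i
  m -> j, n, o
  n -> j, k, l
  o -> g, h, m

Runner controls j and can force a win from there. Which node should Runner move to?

A0 = {f}
A1: add {l} — l (Runner) has l→f.
A2: add {i, n} — i (Runner) has i→l; n (Runner) has n→l.
A3: add {j} — j (Runner) has j→i.
A4: add {k} — k (Runner) has k→j.
A5 = A4; e.g. g (Keeper) can still go to h. Fixed point.
From j, successor i is in the attractor (rank 2); the other successors m, o are not.

i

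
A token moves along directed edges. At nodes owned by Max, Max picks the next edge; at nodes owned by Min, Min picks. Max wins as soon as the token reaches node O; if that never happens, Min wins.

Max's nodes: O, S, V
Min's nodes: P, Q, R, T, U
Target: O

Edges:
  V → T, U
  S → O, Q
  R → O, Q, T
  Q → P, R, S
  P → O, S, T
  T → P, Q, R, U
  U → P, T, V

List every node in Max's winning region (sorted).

O, S

A0 = {O}
A1: add {S} — S (Max) has S→O.
A2 = A1; e.g. P (Min) can still go to T. Fixed point.
Max's winning region = {O, S}.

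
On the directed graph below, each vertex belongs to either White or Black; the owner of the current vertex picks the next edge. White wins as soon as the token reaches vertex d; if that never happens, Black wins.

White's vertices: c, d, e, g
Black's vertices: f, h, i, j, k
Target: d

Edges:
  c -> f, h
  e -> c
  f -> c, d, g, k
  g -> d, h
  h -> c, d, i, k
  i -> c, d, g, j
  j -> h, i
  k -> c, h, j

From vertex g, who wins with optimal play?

A0 = {d}
A1: add {g} — g (White) has g→d.
A2 = A1; e.g. c (White) has no edge into A1. Fixed point.
g ∈ A1, so White can force the target.

White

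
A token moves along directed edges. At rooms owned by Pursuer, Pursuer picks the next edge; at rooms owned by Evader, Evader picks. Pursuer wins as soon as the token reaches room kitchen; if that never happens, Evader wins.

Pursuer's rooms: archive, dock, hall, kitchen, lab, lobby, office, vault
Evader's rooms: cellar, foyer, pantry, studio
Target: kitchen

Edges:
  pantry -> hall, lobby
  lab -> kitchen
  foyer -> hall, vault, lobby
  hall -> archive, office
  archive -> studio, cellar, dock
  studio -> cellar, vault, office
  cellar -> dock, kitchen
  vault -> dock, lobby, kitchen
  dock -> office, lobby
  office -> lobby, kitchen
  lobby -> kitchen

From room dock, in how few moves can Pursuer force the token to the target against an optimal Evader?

2

A0 = {kitchen}
A1: add {lab, lobby, office, vault} — lab (Pursuer) has lab→kitchen; vault (Pursuer) has vault→kitchen; office (Pursuer) has office→kitchen; lobby (Pursuer) has lobby→kitchen.
A2: add {dock, hall} — hall (Pursuer) has hall→office; dock (Pursuer) has dock→office.
dock enters the attractor at level 2, so Pursuer can force the target in 2 moves from there.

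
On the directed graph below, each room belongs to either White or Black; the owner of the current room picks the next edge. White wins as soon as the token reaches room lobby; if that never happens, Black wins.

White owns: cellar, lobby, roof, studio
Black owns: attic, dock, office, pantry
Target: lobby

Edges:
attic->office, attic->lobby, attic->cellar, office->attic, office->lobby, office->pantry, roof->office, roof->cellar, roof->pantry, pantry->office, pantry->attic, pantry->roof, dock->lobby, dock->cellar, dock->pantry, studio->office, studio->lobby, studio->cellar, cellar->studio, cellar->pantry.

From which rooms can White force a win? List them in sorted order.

cellar, lobby, roof, studio

A0 = {lobby}
A1: add {studio} — studio (White) has studio→lobby.
A2: add {cellar} — cellar (White) has cellar→studio.
A3: add {roof} — roof (White) has roof→cellar.
A4 = A3; e.g. office (Black) can still go to attic. Fixed point.
White's winning region = {cellar, lobby, roof, studio}.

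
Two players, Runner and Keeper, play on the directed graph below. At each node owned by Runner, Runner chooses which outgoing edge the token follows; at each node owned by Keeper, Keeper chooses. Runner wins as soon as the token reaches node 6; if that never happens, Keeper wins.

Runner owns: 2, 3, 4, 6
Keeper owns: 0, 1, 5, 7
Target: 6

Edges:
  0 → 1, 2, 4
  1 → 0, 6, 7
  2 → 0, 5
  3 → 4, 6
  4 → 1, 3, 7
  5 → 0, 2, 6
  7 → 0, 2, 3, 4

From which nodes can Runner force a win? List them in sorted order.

A0 = {6}
A1: add {3} — 3 (Runner) has 3→6.
A2: add {4} — 4 (Runner) has 4→3.
A3 = A2; e.g. 0 (Keeper) can still go to 1. Fixed point.
Runner's winning region = {3, 4, 6}.

3, 4, 6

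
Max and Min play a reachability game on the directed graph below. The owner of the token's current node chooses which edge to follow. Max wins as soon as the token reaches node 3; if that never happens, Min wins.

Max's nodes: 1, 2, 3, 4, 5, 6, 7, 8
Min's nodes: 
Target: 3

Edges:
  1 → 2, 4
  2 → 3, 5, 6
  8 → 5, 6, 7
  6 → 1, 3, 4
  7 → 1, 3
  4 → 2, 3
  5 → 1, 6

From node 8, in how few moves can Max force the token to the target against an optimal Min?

2

A0 = {3}
A1: add {2, 4, 6, 7} — 2 (Max) has 2→3; 4 (Max) has 4→3; 6 (Max) has 6→3; 7 (Max) has 7→3.
A2: add {1, 5, 8} — 1 (Max) has 1→2; 5 (Max) has 5→6; 8 (Max) has 8→6.
A2 = all vertices. Fixed point.
8 enters the attractor at level 2, so Max can force the target in 2 moves from there.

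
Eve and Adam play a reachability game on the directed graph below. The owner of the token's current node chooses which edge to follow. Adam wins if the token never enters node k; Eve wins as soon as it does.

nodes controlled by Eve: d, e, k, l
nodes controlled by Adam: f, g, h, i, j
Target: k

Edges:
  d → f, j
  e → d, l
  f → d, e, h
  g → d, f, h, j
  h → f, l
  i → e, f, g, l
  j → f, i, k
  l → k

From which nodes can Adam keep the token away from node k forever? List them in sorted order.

d, f, g, h, i, j

A0 = {k}
A1: add {l} — l (Eve) has l→k.
A2: add {e} — e (Eve) has e→l.
A3 = A2; e.g. d (Eve) has no edge into A2. Fixed point.
Eve's attractor = {e, k, l}; Adam avoids the target exactly from the complement.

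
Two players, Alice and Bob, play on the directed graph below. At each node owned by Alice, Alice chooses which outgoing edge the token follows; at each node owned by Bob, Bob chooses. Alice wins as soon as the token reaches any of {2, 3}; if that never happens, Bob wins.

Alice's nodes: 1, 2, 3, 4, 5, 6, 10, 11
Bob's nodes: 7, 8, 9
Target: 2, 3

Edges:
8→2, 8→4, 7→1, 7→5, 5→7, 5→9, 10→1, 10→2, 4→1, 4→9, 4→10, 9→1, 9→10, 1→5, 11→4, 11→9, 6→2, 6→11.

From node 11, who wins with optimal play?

A0 = {2, 3}
A1: add {6, 10} — 6 (Alice) has 6→2; 10 (Alice) has 10→2.
A2: add {4} — 4 (Alice) has 4→10.
A3: add {8, 11} — 8 (Bob): all of {2, 4} already in; 11 (Alice) has 11→4.
A4 = A3; e.g. 1 (Alice) has no edge into A3. Fixed point.
11 ∈ A3, so Alice can force the target.

Alice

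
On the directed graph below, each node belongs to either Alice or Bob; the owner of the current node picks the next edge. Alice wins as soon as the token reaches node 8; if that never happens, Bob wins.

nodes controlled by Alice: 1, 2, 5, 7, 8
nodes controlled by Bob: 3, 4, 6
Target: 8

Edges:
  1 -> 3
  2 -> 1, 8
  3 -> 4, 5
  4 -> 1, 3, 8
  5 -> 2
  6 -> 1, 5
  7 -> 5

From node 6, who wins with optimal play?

A0 = {8}
A1: add {2} — 2 (Alice) has 2→8.
A2: add {5} — 5 (Alice) has 5→2.
A3: add {7} — 7 (Alice) has 7→5.
A4 = A3; e.g. 1 (Alice) has no edge into A3. Fixed point.
6 never enters the attractor, so Bob can avoid the target forever.

Bob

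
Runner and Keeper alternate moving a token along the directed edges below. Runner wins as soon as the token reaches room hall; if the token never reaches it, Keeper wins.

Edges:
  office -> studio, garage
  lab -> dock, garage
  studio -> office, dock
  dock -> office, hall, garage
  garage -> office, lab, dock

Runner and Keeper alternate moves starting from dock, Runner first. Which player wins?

Track states (vertex, player-to-move).
A0 = {(hall,Runner), (hall,Keeper)}
A1: add {(dock,Runner)}.
(dock,Runner) ∈ A1 ⇒ Runner forces the target.

Runner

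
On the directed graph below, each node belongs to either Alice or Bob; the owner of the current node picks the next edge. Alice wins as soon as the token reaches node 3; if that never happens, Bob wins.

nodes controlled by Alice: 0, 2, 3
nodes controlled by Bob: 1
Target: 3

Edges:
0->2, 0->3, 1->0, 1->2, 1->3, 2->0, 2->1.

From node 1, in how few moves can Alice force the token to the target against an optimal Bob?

3

A0 = {3}
A1: add {0} — 0 (Alice) has 0→3.
A2: add {2} — 2 (Alice) has 2→0.
A3: add {1} — 1 (Bob): all of {0, 2, 3} already in.
A3 = all vertices. Fixed point.
1 enters the attractor at level 3, so Alice can force the target in 3 moves from there.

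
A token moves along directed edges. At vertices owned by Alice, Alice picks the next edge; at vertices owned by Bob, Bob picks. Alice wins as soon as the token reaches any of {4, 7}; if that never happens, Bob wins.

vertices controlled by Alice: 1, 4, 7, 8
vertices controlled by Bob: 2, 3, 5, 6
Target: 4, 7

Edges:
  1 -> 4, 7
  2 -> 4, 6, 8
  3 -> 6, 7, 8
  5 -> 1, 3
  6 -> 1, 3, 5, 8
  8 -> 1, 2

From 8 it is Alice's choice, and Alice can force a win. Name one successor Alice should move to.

A0 = {4, 7}
A1: add {1} — 1 (Alice) has 1→4.
A2: add {8} — 8 (Alice) has 8→1.
A3 = A2; e.g. 2 (Bob) can still go to 6. Fixed point.
From 8, successor 1 is in the attractor (rank 1); the other successor 2 is not.

1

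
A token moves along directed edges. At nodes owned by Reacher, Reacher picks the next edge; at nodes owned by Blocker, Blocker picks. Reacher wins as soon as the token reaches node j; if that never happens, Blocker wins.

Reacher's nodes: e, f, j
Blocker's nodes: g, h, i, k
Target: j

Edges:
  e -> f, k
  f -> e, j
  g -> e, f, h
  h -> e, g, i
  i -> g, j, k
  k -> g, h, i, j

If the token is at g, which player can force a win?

A0 = {j}
A1: add {f} — f (Reacher) has f→j.
A2: add {e} — e (Reacher) has e→f.
A3 = A2; e.g. g (Blocker) can still go to h. Fixed point.
g never enters the attractor, so Blocker can avoid the target forever.

Blocker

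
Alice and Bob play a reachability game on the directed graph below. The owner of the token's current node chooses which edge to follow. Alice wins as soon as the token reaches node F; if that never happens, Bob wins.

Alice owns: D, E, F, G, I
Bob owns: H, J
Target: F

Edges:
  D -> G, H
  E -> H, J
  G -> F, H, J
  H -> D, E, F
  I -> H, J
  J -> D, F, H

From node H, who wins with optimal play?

A0 = {F}
A1: add {G} — G (Alice) has G→F.
A2: add {D} — D (Alice) has D→G.
A3 = A2; e.g. E (Alice) has no edge into A2. Fixed point.
H never enters the attractor, so Bob can avoid the target forever.

Bob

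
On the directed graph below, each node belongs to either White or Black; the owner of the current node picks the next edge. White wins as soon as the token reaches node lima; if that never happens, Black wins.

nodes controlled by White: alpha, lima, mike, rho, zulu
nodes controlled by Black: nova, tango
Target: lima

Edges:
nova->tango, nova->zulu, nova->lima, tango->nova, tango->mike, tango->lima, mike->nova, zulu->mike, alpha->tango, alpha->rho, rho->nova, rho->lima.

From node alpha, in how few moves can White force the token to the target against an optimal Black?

A0 = {lima}
A1: add {rho} — rho (White) has rho→lima.
A2: add {alpha} — alpha (White) has alpha→rho.
A3 = A2; e.g. nova (Black) can still go to tango. Fixed point.
alpha enters the attractor at level 2, so White can force the target in 2 moves from there.

2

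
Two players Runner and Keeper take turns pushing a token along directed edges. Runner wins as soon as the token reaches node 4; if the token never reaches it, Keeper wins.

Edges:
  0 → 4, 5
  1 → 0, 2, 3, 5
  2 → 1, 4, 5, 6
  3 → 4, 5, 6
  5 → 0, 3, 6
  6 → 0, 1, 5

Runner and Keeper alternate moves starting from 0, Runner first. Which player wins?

Track states (vertex, player-to-move).
A0 = {(4,Runner), (4,Keeper)}
A1: add {(0,Runner), (2,Runner), (3,Runner)}.
(0,Runner) ∈ A1 ⇒ Runner forces the target.

Runner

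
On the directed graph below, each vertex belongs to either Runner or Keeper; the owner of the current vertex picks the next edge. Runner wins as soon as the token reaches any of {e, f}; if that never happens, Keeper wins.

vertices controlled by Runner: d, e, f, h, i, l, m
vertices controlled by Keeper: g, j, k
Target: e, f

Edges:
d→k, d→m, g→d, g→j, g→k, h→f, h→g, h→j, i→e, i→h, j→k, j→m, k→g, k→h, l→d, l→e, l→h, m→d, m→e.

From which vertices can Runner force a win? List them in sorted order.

d, e, f, h, i, l, m

A0 = {e, f}
A1: add {h, i, l, m} — h (Runner) has h→f; i (Runner) has i→e; l (Runner) has l→e; m (Runner) has m→e.
A2: add {d} — d (Runner) has d→m.
A3 = A2; e.g. g (Keeper) can still go to j. Fixed point.
Runner's winning region = {d, e, f, h, i, l, m}.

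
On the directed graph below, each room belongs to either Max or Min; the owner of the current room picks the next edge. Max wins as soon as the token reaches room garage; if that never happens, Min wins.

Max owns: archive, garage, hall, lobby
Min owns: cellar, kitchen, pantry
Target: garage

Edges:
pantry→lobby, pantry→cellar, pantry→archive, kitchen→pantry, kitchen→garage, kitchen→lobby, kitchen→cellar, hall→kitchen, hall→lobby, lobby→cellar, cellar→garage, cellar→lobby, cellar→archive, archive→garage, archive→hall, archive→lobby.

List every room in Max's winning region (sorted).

A0 = {garage}
A1: add {archive} — archive (Max) has archive→garage.
A2 = A1; e.g. pantry (Min) can still go to lobby. Fixed point.
Max's winning region = {archive, garage}.

archive, garage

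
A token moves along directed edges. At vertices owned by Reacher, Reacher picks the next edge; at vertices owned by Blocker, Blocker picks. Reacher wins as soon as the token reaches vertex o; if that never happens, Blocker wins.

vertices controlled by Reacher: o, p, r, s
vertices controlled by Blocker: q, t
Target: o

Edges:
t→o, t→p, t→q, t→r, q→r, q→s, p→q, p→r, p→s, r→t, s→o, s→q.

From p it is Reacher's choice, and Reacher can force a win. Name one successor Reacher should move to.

A0 = {o}
A1: add {s} — s (Reacher) has s→o.
A2: add {p} — p (Reacher) has p→s.
A3 = A2; e.g. q (Blocker) can still go to r. Fixed point.
From p, successor s is in the attractor (rank 1); the other successors q, r are not.

s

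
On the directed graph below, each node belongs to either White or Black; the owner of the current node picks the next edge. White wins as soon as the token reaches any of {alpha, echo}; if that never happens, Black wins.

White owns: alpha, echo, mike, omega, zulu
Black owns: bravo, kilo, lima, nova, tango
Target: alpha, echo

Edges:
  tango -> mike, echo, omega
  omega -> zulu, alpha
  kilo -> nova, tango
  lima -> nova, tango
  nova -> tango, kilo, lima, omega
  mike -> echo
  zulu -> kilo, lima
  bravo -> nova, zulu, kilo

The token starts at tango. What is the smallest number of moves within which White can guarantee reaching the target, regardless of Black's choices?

2

A0 = {alpha, echo}
A1: add {mike, omega} — mike (White) has mike→echo; omega (White) has omega→alpha.
A2: add {tango} — tango (Black): all of {mike, echo, omega} already in.
A3 = A2; e.g. nova (Black) can still go to kilo. Fixed point.
tango enters the attractor at level 2, so White can force the target in 2 moves from there.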